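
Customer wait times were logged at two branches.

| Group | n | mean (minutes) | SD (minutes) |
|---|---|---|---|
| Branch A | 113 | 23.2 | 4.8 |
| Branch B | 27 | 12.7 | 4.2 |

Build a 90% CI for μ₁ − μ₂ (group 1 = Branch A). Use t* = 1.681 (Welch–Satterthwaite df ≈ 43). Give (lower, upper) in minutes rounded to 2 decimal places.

(8.94, 12.06)

Per-group SEs: s₁/√n₁ = 4.8/√113 = 0.4515, s₂/√n₂ = 4.2/√27 = 0.8083.
Unpooled SE of the difference: √(0.20385225 + 0.65334889) = 0.9259.
Margin of error = t* · SE = 1.681 × 0.9259 = 1.5564.
x̄₁ − x̄₂ = 23.2 − 12.7 = 10.5000.
CI: 10.5000 ± 1.5564 = (8.94, 12.06).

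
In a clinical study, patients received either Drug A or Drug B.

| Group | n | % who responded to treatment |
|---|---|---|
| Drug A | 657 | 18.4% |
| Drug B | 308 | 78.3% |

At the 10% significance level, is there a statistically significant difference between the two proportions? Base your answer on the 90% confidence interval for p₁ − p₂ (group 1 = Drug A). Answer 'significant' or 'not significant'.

SE₁ = √(p̂₁(1−p̂₁)/n₁) = √(0.1840·0.8160/657) = 0.01512; SE₂ = √(0.7830·0.2170/308) = 0.02349.
Independent samples: SE of the difference = √(SE₁² + SE₂²) = √(0.0002286144 + 0.0005517801) = 0.02794.
z* for 90% confidence is 1.645, so the margin of error is 1.645 × 0.02794 = 0.04596.
Point estimate p̂₁ − p̂₂ = 0.1840 − 0.7830 = -0.5990.
-0.5990 ± 0.04596 → (-0.64496, -0.55304).
The interval (-0.64496, -0.55304) does not contain 0, so the difference is significant.

significant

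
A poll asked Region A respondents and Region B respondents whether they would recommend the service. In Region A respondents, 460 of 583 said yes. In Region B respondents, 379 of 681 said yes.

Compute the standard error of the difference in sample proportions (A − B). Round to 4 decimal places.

Sample proportions: 460/583 = 0.7890, 379/681 = 0.5565.
Each SE is √(p̂(1−p̂)/n): √(0.7890·0.2110/583) = 0.01690 and √(0.5565·0.4435/681) = 0.01904.
SE(p̂₁ − p̂₂) = √(SE₁² + SE₂²) = √(0.00028561 + 0.0003625216) = 0.02546, since the two samples are independent.

0.0255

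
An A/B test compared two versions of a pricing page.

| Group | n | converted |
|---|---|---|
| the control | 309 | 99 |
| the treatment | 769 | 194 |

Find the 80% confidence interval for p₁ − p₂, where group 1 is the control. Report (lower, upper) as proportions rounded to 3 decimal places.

(0.029, 0.108)

p̂₁ = 99/309 = 0.3204 and p̂₂ = 194/769 = 0.2523.
SE₁ = √(p̂₁(1−p̂₁)/n₁) = √(0.3204·0.6796/309) = 0.02655; SE₂ = √(0.2523·0.7477/769) = 0.01566.
Independent samples: SE of the difference = √(SE₁² + SE₂²) = √(0.0007049025 + 0.0002452356) = 0.03082.
z* for 80% confidence is 1.282, so the margin of error is 1.282 × 0.03082 = 0.03951.
Point estimate p̂₁ − p̂₂ = 0.3204 − 0.2523 = 0.0681.
0.0681 ± 0.03951 → (0.029, 0.108).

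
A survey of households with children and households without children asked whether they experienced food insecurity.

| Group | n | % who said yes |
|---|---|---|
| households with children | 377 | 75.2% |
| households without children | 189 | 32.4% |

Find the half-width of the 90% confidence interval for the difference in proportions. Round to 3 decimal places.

The two standard errors are √(0.7520×0.2480/377) = 0.02224 and √(0.3240×0.6760/189) = 0.03404.
Because the samples are independent, SE_diff = √(0.02224² + 0.03404²) = 0.04066.
Using z* = 1.645 for 90%, ME = 1.645 × 0.04066 = 0.06689.

0.067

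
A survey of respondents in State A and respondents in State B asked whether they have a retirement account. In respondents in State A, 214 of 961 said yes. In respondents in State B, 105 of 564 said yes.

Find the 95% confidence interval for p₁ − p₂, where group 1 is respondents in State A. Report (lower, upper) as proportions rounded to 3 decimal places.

Sample proportions: 214/961 = 0.2227, 105/564 = 0.1862.
Each SE is √(p̂(1−p̂)/n): √(0.2227·0.7773/961) = 0.01342 and √(0.1862·0.8138/564) = 0.01639.
SE(p̂₁ − p̂₂) = √(SE₁² + SE₂²) = √(0.0001800964 + 0.0002686321) = 0.02118, since the two samples are independent.
At 95% confidence z* = 1.960; margin = 1.960 × 0.02118 = 0.04151.
The difference is 0.2227 − 0.1862 = 0.0365, so the interval is 0.0365 ± 0.04151 = (-0.005, 0.078).

(-0.005, 0.078)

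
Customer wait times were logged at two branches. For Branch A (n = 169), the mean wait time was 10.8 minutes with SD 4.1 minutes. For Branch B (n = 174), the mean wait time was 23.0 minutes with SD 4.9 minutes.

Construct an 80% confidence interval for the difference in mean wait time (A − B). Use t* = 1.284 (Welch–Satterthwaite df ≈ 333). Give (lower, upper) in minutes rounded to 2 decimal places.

Standard errors of each mean: 4.1/√169 = 0.3154 and 4.9/√174 = 0.3715.
SE(x̄₁ − x̄₂) = √(0.3154² + 0.3715²) = 0.4873 for independent samples with unequal variances.
With t* = 1.284, the margin is 1.284 × 0.4873 = 0.6257.
x̄₁ − x̄₂ = 10.8 − 23.0 = -12.2000; the interval is -12.2000 ± 0.6257 = (-12.83, -11.57).

(-12.83, -11.57)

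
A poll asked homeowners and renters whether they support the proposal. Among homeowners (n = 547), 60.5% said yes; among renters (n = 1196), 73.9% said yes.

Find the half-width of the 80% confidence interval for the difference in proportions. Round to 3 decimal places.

The two standard errors are √(0.6050×0.3950/547) = 0.02090 and √(0.7390×0.2610/1196) = 0.01270.
Because the samples are independent, SE_diff = √(0.02090² + 0.01270²) = 0.02446.
Using z* = 1.282 for 80%, ME = 1.282 × 0.02446 = 0.03136.

0.031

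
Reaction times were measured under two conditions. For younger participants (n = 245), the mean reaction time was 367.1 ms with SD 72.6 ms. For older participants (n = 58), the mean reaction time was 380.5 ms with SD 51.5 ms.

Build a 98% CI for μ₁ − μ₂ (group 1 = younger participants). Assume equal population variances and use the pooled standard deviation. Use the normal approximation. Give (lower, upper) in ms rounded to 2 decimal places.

(-36.87, 10.07)

Pooled variance s_p² = [244·72.6² + 57·51.5²] / (245+58−2) = 4774.8960, so s_p = 69.1006.
SE_diff = s_p·√(1/n₁ + 1/n₂) = 69.1006·√(1/245 + 1/58) = 10.0903.
z* = 2.326; margin = 2.326 × 10.0903 = 23.4700.
Difference = 367.1 − 380.5 = -13.4000.
-13.4000 ± 23.4700 → (-36.87, 10.07).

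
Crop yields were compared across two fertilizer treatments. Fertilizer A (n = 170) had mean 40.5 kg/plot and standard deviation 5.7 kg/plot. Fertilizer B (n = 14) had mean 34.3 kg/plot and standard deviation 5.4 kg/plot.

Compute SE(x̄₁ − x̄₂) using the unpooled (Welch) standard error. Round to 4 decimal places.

Per-group SEs: s₁/√n₁ = 5.7/√170 = 0.4372, s₂/√n₂ = 5.4/√14 = 1.4432.
Unpooled SE of the difference: √(0.19114384 + 2.08282624) = 1.5080.

1.5080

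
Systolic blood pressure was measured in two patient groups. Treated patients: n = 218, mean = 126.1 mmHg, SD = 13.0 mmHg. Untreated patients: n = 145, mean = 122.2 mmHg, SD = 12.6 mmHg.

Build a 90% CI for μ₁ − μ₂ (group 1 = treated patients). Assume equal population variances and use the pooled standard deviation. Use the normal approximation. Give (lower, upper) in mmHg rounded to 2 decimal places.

(1.64, 6.16)

Pooled variance s_p² = [217·13.0² + 144·12.6²] / (218+145−2) = 164.9153, so s_p = 12.8419.
SE_diff = s_p·√(1/n₁ + 1/n₂) = 12.8419·√(1/218 + 1/145) = 1.3762.
z* = 1.645; margin = 1.645 × 1.3762 = 2.2638.
Difference = 126.1 − 122.2 = 3.9000.
3.9000 ± 2.2638 → (1.64, 6.16).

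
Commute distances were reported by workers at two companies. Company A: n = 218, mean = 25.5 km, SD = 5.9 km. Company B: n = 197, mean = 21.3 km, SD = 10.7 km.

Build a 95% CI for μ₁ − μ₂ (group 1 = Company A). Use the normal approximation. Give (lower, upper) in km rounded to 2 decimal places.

(2.51, 5.89)

SE₁ = s₁/√n₁ = 5.9/√218 = 0.3996; SE₂ = 10.7/√197 = 0.7623.
Independent samples, unequal variances: SE_diff = √(SE₁² + SE₂²) = √(0.15968016 + 0.58110129) = 0.8607.
z* = 1.960, so margin of error = 1.960 × 0.8607 = 1.6870.
Difference in means = 25.5 − 21.3 = 4.2000.
4.2000 ± 1.6870 → (2.51, 5.89).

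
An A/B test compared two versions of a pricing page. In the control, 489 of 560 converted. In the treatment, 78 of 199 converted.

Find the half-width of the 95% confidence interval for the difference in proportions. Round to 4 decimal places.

0.0732

First, p̂₁ = 489/560 = 0.8732; p̂₂ = 78/199 = 0.3920.
The two standard errors are √(0.8732×0.1268/560) = 0.01406 and √(0.3920×0.6080/199) = 0.03461.
Because the samples are independent, SE_diff = √(0.01406² + 0.03461²) = 0.03736.
Using z* = 1.960 for 95%, ME = 1.960 × 0.03736 = 0.07323.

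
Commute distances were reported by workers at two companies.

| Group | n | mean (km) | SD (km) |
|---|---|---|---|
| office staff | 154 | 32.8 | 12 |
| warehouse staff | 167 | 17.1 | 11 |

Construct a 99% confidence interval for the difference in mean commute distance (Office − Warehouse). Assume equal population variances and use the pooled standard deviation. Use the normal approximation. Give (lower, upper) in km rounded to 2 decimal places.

Pooled variance s_p² = [153·12² + 166·11²] / (154+167−2) = 132.0313, so s_p = 11.4905.
SE_diff = s_p·√(1/n₁ + 1/n₂) = 11.4905·√(1/154 + 1/167) = 1.2837.
z* = 2.576; margin = 2.576 × 1.2837 = 3.3068.
Difference = 32.8 − 17.1 = 15.7000.
15.7000 ± 3.3068 → (12.39, 19.01).

(12.39, 19.01)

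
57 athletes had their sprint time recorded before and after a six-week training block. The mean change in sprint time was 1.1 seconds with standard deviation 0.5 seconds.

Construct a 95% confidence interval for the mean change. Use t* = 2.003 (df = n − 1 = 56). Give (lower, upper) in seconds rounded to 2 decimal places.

(0.97, 1.23)

This is a matched-pairs design, so SE = s_d/√n = 0.5/√57 = 0.0662.
Margin = 2.003 × 0.0662 = 0.1326; the interval is 1.1 ± 0.1326 = (0.97, 1.23).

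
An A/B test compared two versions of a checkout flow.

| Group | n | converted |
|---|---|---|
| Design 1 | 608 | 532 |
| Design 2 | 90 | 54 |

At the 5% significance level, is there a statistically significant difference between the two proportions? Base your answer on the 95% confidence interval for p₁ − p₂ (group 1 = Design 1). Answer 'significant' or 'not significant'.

Sample proportions: 532/608 = 0.8750, 54/90 = 0.6000.
Each SE is √(p̂(1−p̂)/n): √(0.8750·0.1250/608) = 0.01341 and √(0.6000·0.4000/90) = 0.05164.
SE(p̂₁ − p̂₂) = √(SE₁² + SE₂²) = √(0.0001798281 + 0.0026666896) = 0.05335, since the two samples are independent.
At 95% confidence z* = 1.960; margin = 1.960 × 0.05335 = 0.10457.
The difference is 0.8750 − 0.6000 = 0.2750, so the interval is 0.2750 ± 0.10457 = (0.17043, 0.37957).
The interval (0.17043, 0.37957) does not contain 0, so the difference is significant.

significant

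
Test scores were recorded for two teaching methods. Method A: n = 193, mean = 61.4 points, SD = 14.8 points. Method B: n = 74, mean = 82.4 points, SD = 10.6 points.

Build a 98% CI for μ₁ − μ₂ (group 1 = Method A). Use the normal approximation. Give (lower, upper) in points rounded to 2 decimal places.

(-24.79, -17.21)

Per-group SEs: s₁/√n₁ = 14.8/√193 = 1.0653, s₂/√n₂ = 10.6/√74 = 1.2322.
Unpooled SE of the difference: √(1.13486409 + 1.51831684) = 1.6289.
Margin of error = z* · SE = 2.326 × 1.6289 = 3.7888.
x̄₁ − x̄₂ = 61.4 − 82.4 = -21.0000.
CI: -21.0000 ± 3.7888 = (-24.79, -17.21).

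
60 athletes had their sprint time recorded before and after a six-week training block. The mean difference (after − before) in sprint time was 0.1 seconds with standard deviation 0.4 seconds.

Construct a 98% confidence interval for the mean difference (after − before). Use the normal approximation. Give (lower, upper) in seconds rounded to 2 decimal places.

This is a matched-pairs design, so SE = s_d/√n = 0.4/√60 = 0.0516.
Margin = 2.326 × 0.0516 = 0.1200; the interval is 0.1 ± 0.1200 = (-0.02, 0.22).

(-0.02, 0.22)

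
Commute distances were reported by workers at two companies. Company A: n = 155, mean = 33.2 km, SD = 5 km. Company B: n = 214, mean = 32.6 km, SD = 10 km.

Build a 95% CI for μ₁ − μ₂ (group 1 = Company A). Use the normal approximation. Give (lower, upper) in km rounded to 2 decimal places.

Per-group SEs: s₁/√n₁ = 5/√155 = 0.4016, s₂/√n₂ = 10/√214 = 0.6836.
Unpooled SE of the difference: √(0.16128256 + 0.46730896) = 0.7928.
Margin of error = z* · SE = 1.960 × 0.7928 = 1.5539.
x̄₁ − x̄₂ = 33.2 − 32.6 = 0.6000.
CI: 0.6000 ± 1.5539 = (-0.95, 2.15).

(-0.95, 2.15)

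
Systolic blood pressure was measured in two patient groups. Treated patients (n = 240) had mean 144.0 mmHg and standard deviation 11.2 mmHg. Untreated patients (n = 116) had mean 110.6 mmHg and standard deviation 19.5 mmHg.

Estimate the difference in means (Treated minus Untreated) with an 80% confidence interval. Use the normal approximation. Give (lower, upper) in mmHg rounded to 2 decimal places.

Per-group SEs: s₁/√n₁ = 11.2/√240 = 0.7230, s₂/√n₂ = 19.5/√116 = 1.8105.
Unpooled SE of the difference: √(0.522729 + 3.27791025) = 1.9495.
Margin of error = z* · SE = 1.282 × 1.9495 = 2.4993.
x̄₁ − x̄₂ = 144.0 − 110.6 = 33.4000.
CI: 33.4000 ± 2.4993 = (30.90, 35.90).

(30.90, 35.90)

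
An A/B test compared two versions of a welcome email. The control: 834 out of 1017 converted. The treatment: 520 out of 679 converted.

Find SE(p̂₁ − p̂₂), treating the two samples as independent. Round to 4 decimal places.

p̂₁ = 834/1017 = 0.8201 and p̂₂ = 520/679 = 0.7658.
SE₁ = √(p̂₁(1−p̂₁)/n₁) = √(0.8201·0.1799/1017) = 0.01204; SE₂ = √(0.7658·0.2342/679) = 0.01625.
Independent samples: SE of the difference = √(SE₁² + SE₂²) = √(0.0001449616 + 0.0002640625) = 0.02022.

0.0202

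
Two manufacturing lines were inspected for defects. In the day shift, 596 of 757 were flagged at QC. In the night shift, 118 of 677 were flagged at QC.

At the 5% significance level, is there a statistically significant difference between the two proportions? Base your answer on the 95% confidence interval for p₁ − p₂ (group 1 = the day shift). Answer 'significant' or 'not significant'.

p̂₁ = 596/757 = 0.7873 and p̂₂ = 118/677 = 0.1743.
SE₁ = √(p̂₁(1−p̂₁)/n₁) = √(0.7873·0.2127/757) = 0.01487; SE₂ = √(0.1743·0.8257/677) = 0.01458.
Independent samples: SE of the difference = √(SE₁² + SE₂²) = √(0.0002211169 + 0.0002125764) = 0.02083.
z* for 95% confidence is 1.960, so the margin of error is 1.960 × 0.02083 = 0.04083.
Point estimate p̂₁ − p̂₂ = 0.7873 − 0.1743 = 0.6130.
0.6130 ± 0.04083 → (0.57217, 0.65383).
The interval (0.57217, 0.65383) does not contain 0, so the difference is significant.

significant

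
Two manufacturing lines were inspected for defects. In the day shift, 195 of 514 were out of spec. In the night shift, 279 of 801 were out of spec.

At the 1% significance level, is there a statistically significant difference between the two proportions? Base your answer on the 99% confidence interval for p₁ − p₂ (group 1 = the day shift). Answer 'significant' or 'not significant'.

not significant

First, p̂₁ = 195/514 = 0.3794; p̂₂ = 279/801 = 0.3483.
The two standard errors are √(0.3794×0.6206/514) = 0.02140 and √(0.3483×0.6517/801) = 0.01683.
Because the samples are independent, SE_diff = √(0.02140² + 0.01683²) = 0.02723.
Using z* = 2.576 for 99%, ME = 2.576 × 0.02723 = 0.07014.
p̂₁ − p̂₂ = 0.0311; interval 0.0311 ± 0.07014 gives (-0.03904, 0.10124).
The interval (-0.03904, 0.10124) contains 0, so the difference is not significant.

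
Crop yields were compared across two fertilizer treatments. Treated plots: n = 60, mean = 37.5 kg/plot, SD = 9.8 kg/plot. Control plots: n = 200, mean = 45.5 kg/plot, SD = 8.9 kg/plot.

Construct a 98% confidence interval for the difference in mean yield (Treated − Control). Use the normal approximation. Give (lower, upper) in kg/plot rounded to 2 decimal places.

Standard errors of each mean: 9.8/√60 = 1.2652 and 8.9/√200 = 0.6293.
SE(x̄₁ − x̄₂) = √(1.2652² + 0.6293²) = 1.4131 for independent samples with unequal variances.
With z* = 2.326, the margin is 2.326 × 1.4131 = 3.2869.
x̄₁ − x̄₂ = 37.5 − 45.5 = -8.0000; the interval is -8.0000 ± 3.2869 = (-11.29, -4.71).

(-11.29, -4.71)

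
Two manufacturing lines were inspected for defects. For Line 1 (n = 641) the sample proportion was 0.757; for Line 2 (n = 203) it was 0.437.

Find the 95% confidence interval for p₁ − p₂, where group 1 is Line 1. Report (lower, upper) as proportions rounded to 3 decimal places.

(0.244, 0.396)

Each SE is √(p̂(1−p̂)/n): √(0.7570·0.2430/641) = 0.01694 and √(0.4370·0.5630/203) = 0.03481.
SE(p̂₁ − p̂₂) = √(SE₁² + SE₂²) = √(0.0002869636 + 0.0012117361) = 0.03871, since the two samples are independent.
At 95% confidence z* = 1.960; margin = 1.960 × 0.03871 = 0.07587.
The difference is 0.7570 − 0.4370 = 0.3200, so the interval is 0.3200 ± 0.07587 = (0.244, 0.396).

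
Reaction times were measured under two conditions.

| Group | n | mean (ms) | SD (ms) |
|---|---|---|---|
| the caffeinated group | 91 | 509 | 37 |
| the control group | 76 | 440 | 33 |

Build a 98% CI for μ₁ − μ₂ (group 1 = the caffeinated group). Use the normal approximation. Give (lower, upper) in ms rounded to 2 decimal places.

SE₁ = s₁/√n₁ = 37/√91 = 3.8787; SE₂ = 33/√76 = 3.7854.
Independent samples, unequal variances: SE_diff = √(SE₁² + SE₂²) = √(15.04431369 + 14.32925316) = 5.4197.
z* = 2.326, so margin of error = 2.326 × 5.4197 = 12.6062.
Difference in means = 509 − 440 = 69.0000.
69.0000 ± 12.6062 → (56.39, 81.61).

(56.39, 81.61)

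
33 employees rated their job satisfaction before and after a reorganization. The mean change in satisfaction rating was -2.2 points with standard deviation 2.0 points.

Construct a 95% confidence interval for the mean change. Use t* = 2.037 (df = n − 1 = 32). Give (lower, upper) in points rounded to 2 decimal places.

Paired design: SE = s_d/√n = 2.0/√33 = 0.3482.
t* = 2.037; margin of error = 2.037 × 0.3482 = 0.7093.
-2.2 ± 0.7093 → (-2.91, -1.49).

(-2.91, -1.49)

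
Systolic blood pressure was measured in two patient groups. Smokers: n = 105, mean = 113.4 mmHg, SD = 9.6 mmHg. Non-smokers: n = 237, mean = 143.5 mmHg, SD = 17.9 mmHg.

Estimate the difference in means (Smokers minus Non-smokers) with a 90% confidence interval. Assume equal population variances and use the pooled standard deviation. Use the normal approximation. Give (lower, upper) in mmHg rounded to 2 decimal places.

Pooled variance s_p² = [104·9.6² + 236·17.9²] / (105+237−2) = 250.5924, so s_p = 15.8301.
SE_diff = s_p·√(1/n₁ + 1/n₂) = 15.8301·√(1/105 + 1/237) = 1.8558.
z* = 1.645; margin = 1.645 × 1.8558 = 3.0528.
Difference = 113.4 − 143.5 = -30.1000.
-30.1000 ± 3.0528 → (-33.15, -27.05).

(-33.15, -27.05)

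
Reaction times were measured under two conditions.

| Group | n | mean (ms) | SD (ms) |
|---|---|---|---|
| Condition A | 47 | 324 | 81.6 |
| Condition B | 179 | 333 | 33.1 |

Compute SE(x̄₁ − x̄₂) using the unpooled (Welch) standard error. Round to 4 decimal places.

Standard errors of each mean: 81.6/√47 = 11.9026 and 33.1/√179 = 2.4740.
SE(x̄₁ − x̄₂) = √(11.9026² + 2.4740²) = 12.1570 for independent samples with unequal variances.

12.1570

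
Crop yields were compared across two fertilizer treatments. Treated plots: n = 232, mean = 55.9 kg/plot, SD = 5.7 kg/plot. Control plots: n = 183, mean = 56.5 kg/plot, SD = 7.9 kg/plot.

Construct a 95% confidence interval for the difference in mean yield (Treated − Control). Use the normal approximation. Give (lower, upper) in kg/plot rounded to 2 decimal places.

Per-group SEs: s₁/√n₁ = 5.7/√232 = 0.3742, s₂/√n₂ = 7.9/√183 = 0.5840.
Unpooled SE of the difference: √(0.14002564 + 0.341056) = 0.6936.
Margin of error = z* · SE = 1.960 × 0.6936 = 1.3595.
x̄₁ − x̄₂ = 55.9 − 56.5 = -0.6000.
CI: -0.6000 ± 1.3595 = (-1.96, 0.76).

(-1.96, 0.76)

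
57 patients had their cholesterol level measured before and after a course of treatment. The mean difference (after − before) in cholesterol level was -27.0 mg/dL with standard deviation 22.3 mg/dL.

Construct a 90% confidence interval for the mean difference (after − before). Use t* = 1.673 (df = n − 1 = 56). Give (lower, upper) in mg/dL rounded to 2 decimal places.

This is a matched-pairs design, so SE = s_d/√n = 22.3/√57 = 2.9537.
Margin = 1.673 × 2.9537 = 4.9415; the interval is -27.0 ± 4.9415 = (-31.94, -22.06).

(-31.94, -22.06)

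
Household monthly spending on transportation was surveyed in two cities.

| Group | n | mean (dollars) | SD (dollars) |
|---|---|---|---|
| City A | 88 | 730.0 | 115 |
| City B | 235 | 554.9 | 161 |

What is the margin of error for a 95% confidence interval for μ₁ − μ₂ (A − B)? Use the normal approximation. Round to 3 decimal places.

31.640

SE₁ = s₁/√n₁ = 115/√88 = 12.2590; SE₂ = 161/√235 = 10.5025.
Independent samples, unequal variances: SE_diff = √(SE₁² + SE₂²) = √(150.283081 + 110.30250625) = 16.1427.
z* = 1.960, so margin of error = 1.960 × 16.1427 = 31.6397.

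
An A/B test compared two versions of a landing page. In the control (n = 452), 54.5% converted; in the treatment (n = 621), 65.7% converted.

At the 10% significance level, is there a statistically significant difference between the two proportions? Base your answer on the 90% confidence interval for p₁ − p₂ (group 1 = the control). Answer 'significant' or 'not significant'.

Each SE is √(p̂(1−p̂)/n): √(0.5450·0.4550/452) = 0.02342 and √(0.6570·0.3430/621) = 0.01905.
SE(p̂₁ − p̂₂) = √(SE₁² + SE₂²) = √(0.0005484964 + 0.0003629025) = 0.03019, since the two samples are independent.
At 90% confidence z* = 1.645; margin = 1.645 × 0.03019 = 0.04966.
The difference is 0.5450 − 0.6570 = -0.1120, so the interval is -0.1120 ± 0.04966 = (-0.16166, -0.06234).
The interval (-0.16166, -0.06234) does not contain 0, so the difference is significant.

significant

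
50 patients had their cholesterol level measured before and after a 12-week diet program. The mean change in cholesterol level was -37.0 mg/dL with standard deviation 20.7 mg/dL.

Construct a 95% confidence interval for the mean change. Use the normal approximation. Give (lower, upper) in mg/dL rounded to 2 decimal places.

(-42.74, -31.26)

This is a matched-pairs design, so SE = s_d/√n = 20.7/√50 = 2.9274.
Margin = 1.960 × 2.9274 = 5.7377; the interval is -37.0 ± 5.7377 = (-42.74, -31.26).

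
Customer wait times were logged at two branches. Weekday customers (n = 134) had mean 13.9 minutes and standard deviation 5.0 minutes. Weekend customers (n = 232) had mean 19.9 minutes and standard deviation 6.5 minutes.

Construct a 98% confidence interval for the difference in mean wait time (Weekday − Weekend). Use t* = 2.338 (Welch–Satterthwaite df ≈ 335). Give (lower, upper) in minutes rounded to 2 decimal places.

(-7.42, -4.58)

Standard errors of each mean: 5.0/√134 = 0.4319 and 6.5/√232 = 0.4267.
SE(x̄₁ − x̄₂) = √(0.4319² + 0.4267²) = 0.6071 for independent samples with unequal variances.
With t* = 2.338, the margin is 2.338 × 0.6071 = 1.4194.
x̄₁ − x̄₂ = 13.9 − 19.9 = -6.0000; the interval is -6.0000 ± 1.4194 = (-7.42, -4.58).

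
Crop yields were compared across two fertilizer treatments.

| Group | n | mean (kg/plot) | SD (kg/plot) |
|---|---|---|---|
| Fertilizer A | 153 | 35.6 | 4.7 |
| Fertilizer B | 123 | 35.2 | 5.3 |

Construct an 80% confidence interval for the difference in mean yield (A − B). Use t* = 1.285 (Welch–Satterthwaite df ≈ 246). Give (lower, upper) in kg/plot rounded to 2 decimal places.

Per-group SEs: s₁/√n₁ = 4.7/√153 = 0.3800, s₂/√n₂ = 5.3/√123 = 0.4779.
Unpooled SE of the difference: √(0.1444 + 0.22838841) = 0.6106.
Margin of error = t* · SE = 1.285 × 0.6106 = 0.7846.
x̄₁ − x̄₂ = 35.6 − 35.2 = 0.4000.
CI: 0.4000 ± 0.7846 = (-0.38, 1.18).

(-0.38, 1.18)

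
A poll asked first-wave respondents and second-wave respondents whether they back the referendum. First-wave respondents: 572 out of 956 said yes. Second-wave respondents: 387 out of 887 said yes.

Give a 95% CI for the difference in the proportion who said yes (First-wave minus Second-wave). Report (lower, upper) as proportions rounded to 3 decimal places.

(0.117, 0.207)

Sample proportions: 572/956 = 0.5983, 387/887 = 0.4363.
Each SE is √(p̂(1−p̂)/n): √(0.5983·0.4017/956) = 0.01586 and √(0.4363·0.5637/887) = 0.01665.
SE(p̂₁ − p̂₂) = √(SE₁² + SE₂²) = √(0.0002515396 + 0.0002772225) = 0.02299, since the two samples are independent.
At 95% confidence z* = 1.960; margin = 1.960 × 0.02299 = 0.04506.
The difference is 0.5983 − 0.4363 = 0.1620, so the interval is 0.1620 ± 0.04506 = (0.117, 0.207).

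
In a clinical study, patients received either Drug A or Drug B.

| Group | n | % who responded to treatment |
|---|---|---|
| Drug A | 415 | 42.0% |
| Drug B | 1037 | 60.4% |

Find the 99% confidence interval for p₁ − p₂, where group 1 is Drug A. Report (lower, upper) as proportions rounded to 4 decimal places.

The two standard errors are √(0.4200×0.5800/415) = 0.02423 and √(0.6040×0.3960/1037) = 0.01519.
Because the samples are independent, SE_diff = √(0.02423² + 0.01519²) = 0.02860.
Using z* = 2.576 for 99%, ME = 2.576 × 0.02860 = 0.07367.
p̂₁ − p̂₂ = -0.1840; interval -0.1840 ± 0.07367 gives (-0.2577, -0.1103).

(-0.2577, -0.1103)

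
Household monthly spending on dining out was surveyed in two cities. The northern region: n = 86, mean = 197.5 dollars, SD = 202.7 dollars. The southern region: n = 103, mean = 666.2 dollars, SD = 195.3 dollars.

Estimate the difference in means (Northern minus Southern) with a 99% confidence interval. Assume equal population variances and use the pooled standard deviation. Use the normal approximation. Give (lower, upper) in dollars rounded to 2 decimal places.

s_p = √[((n₁−1)s₁² + (n₂−1)s₂²)/(n₁+n₂−2)] = √[(85·202.7² + 102·195.3²)/187] = 198.6978.
SE = 198.6978·√(1/86 + 1/103) = 29.0239.
With z* = 2.576, margin = 2.576 × 29.0239 = 74.7656.
x̄₁ − x̄₂ = 197.5 − 666.2 = -468.7000; interval -468.7000 ± 74.7656 = (-543.47, -393.93).

(-543.47, -393.93)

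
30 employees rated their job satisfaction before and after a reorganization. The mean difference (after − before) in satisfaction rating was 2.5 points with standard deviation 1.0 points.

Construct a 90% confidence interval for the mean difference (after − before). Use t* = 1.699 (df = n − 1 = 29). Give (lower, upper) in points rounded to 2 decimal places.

(2.19, 2.81)

This is a matched-pairs design, so SE = s_d/√n = 1.0/√30 = 0.1826.
Margin = 1.699 × 0.1826 = 0.3102; the interval is 2.5 ± 0.3102 = (2.19, 2.81).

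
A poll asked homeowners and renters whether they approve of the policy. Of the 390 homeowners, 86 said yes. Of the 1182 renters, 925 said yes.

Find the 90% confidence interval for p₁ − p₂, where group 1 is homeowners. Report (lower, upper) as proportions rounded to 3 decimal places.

(-0.602, -0.522)

Sample proportions: 86/390 = 0.2205, 925/1182 = 0.7826.
Each SE is √(p̂(1−p̂)/n): √(0.2205·0.7795/390) = 0.02099 and √(0.7826·0.2174/1182) = 0.01200.
SE(p̂₁ − p̂₂) = √(SE₁² + SE₂²) = √(0.0004405801 + 0.000144) = 0.02418, since the two samples are independent.
At 90% confidence z* = 1.645; margin = 1.645 × 0.02418 = 0.03978.
The difference is 0.2205 − 0.7826 = -0.5621, so the interval is -0.5621 ± 0.03978 = (-0.602, -0.522).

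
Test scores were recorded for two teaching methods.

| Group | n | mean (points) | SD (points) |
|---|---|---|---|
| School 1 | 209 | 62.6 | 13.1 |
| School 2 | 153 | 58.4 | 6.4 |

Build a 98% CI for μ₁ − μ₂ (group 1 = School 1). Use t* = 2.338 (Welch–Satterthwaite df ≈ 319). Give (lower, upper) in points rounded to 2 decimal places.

(1.76, 6.64)

SE₁ = s₁/√n₁ = 13.1/√209 = 0.9061; SE₂ = 6.4/√153 = 0.5174.
Independent samples, unequal variances: SE_diff = √(SE₁² + SE₂²) = √(0.82101721 + 0.26770276) = 1.0434.
t* = 2.338, so margin of error = 2.338 × 1.0434 = 2.4395.
Difference in means = 62.6 − 58.4 = 4.2000.
4.2000 ± 2.4395 → (1.76, 6.64).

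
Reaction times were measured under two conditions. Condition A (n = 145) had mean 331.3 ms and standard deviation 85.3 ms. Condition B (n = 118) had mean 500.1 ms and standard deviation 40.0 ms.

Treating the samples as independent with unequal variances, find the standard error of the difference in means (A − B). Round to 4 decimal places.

SE₁ = s₁/√n₁ = 85.3/√145 = 7.0838; SE₂ = 40.0/√118 = 3.6823.
Independent samples, unequal variances: SE_diff = √(SE₁² + SE₂²) = √(50.18022244 + 13.55933329) = 7.9837.

7.9837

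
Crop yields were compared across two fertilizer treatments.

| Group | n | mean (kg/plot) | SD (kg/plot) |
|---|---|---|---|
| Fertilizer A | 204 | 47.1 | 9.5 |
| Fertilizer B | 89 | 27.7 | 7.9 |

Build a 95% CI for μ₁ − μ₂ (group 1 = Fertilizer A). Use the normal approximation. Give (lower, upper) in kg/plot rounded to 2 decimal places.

(17.30, 21.50)

Standard errors of each mean: 9.5/√204 = 0.6651 and 7.9/√89 = 0.8374.
SE(x̄₁ − x̄₂) = √(0.6651² + 0.8374²) = 1.0694 for independent samples with unequal variances.
With z* = 1.960, the margin is 1.960 × 1.0694 = 2.0960.
x̄₁ − x̄₂ = 47.1 − 27.7 = 19.4000; the interval is 19.4000 ± 2.0960 = (17.30, 21.50).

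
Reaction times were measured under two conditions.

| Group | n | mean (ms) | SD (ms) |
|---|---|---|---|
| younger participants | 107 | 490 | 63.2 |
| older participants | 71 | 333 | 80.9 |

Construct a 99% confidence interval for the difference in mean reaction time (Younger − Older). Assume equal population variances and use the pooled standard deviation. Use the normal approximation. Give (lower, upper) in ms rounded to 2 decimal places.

s_p = √[((n₁−1)s₁² + (n₂−1)s₂²)/(n₁+n₂−2)] = √[(106·63.2² + 70·80.9²)/176] = 70.7720.
SE = 70.7720·√(1/107 + 1/71) = 10.8330.
With z* = 2.576, margin = 2.576 × 10.8330 = 27.9058.
x̄₁ − x̄₂ = 490 − 333 = 157.0000; interval 157.0000 ± 27.9058 = (129.09, 184.91).

(129.09, 184.91)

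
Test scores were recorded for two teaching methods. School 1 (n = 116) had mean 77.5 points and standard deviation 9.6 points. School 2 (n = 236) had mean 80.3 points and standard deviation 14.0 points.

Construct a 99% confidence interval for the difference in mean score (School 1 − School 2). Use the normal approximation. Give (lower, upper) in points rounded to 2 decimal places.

(-6.08, 0.48)

Per-group SEs: s₁/√n₁ = 9.6/√116 = 0.8913, s₂/√n₂ = 14.0/√236 = 0.9113.
Unpooled SE of the difference: √(0.79441569 + 0.83046769) = 1.2747.
Margin of error = z* · SE = 2.576 × 1.2747 = 3.2836.
x̄₁ − x̄₂ = 77.5 − 80.3 = -2.8000.
CI: -2.8000 ± 3.2836 = (-6.08, 0.48).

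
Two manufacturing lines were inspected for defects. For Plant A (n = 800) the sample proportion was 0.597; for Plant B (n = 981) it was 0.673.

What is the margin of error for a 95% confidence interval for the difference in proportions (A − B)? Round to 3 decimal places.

0.045

SE₁ = √(p̂₁(1−p̂₁)/n₁) = √(0.5970·0.4030/800) = 0.01734; SE₂ = √(0.6730·0.3270/981) = 0.01498.
Independent samples: SE of the difference = √(SE₁² + SE₂²) = √(0.0003006756 + 0.0002244004) = 0.02291.
z* for 95% confidence is 1.960, so the margin of error is 1.960 × 0.02291 = 0.04490.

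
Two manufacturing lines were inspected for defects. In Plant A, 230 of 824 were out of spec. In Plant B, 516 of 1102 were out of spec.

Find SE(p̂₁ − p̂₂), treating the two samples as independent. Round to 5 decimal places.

0.02168

First, p̂₁ = 230/824 = 0.2791; p̂₂ = 516/1102 = 0.4682.
The two standard errors are √(0.2791×0.7209/824) = 0.01563 and √(0.4682×0.5318/1102) = 0.01503.
Because the samples are independent, SE_diff = √(0.01563² + 0.01503²) = 0.02168.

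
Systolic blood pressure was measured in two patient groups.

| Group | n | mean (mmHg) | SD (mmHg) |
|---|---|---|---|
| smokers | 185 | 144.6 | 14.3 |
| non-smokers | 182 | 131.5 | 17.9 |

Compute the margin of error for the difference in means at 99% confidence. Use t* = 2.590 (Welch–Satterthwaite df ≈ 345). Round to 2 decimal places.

Per-group SEs: s₁/√n₁ = 14.3/√185 = 1.0514, s₂/√n₂ = 17.9/√182 = 1.3268.
Unpooled SE of the difference: √(1.10544196 + 1.76039824) = 1.6929.
Margin of error = t* · SE = 2.590 × 1.6929 = 4.3846.

4.38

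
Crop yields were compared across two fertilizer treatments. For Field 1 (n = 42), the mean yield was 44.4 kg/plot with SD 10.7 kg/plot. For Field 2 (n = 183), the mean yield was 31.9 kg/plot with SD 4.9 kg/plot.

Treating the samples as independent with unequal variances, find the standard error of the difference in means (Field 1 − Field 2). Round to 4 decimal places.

1.6903

Per-group SEs: s₁/√n₁ = 10.7/√42 = 1.6510, s₂/√n₂ = 4.9/√183 = 0.3622.
Unpooled SE of the difference: √(2.725801 + 0.13118884) = 1.6903.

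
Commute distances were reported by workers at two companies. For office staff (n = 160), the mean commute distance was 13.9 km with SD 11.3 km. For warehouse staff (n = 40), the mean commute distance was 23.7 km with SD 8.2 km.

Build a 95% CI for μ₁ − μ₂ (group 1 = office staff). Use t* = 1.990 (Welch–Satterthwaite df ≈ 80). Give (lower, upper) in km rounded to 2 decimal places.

SE₁ = s₁/√n₁ = 11.3/√160 = 0.8933; SE₂ = 8.2/√40 = 1.2965.
Independent samples, unequal variances: SE_diff = √(SE₁² + SE₂²) = √(0.79798489 + 1.68091225) = 1.5745.
t* = 1.990, so margin of error = 1.990 × 1.5745 = 3.1333.
Difference in means = 13.9 − 23.7 = -9.8000.
-9.8000 ± 3.1333 → (-12.93, -6.67).

(-12.93, -6.67)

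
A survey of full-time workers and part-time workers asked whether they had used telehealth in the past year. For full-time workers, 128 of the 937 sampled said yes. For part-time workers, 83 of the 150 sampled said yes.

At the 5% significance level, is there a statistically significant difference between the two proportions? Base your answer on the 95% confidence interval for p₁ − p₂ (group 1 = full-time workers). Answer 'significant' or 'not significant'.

p̂₁ = 128/937 = 0.1366 and p̂₂ = 83/150 = 0.5533.
SE₁ = √(p̂₁(1−p̂₁)/n₁) = √(0.1366·0.8634/937) = 0.01122; SE₂ = √(0.5533·0.4467/150) = 0.04059.
Independent samples: SE of the difference = √(SE₁² + SE₂²) = √(0.0001258884 + 0.0016475481) = 0.04211.
z* for 95% confidence is 1.960, so the margin of error is 1.960 × 0.04211 = 0.08254.
Point estimate p̂₁ − p̂₂ = 0.1366 − 0.5533 = -0.4167.
-0.4167 ± 0.08254 → (-0.49924, -0.33416).
The interval (-0.49924, -0.33416) does not contain 0, so the difference is significant.

significant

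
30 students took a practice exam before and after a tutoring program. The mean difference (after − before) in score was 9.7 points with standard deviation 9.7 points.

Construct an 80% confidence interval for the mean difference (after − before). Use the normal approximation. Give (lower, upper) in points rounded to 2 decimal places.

This is a matched-pairs design, so SE = s_d/√n = 9.7/√30 = 1.7710.
Margin = 1.282 × 1.7710 = 2.2704; the interval is 9.7 ± 2.2704 = (7.43, 11.97).

(7.43, 11.97)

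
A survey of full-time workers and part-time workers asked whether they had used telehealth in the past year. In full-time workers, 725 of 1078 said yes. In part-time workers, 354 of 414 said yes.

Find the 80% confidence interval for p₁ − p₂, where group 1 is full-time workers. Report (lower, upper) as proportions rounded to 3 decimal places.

p̂₁ = 725/1078 = 0.6725 and p̂₂ = 354/414 = 0.8551.
SE₁ = √(p̂₁(1−p̂₁)/n₁) = √(0.6725·0.3275/1078) = 0.01429; SE₂ = √(0.8551·0.1449/414) = 0.01730.
Independent samples: SE of the difference = √(SE₁² + SE₂²) = √(0.0002042041 + 0.00029929) = 0.02244.
z* for 80% confidence is 1.282, so the margin of error is 1.282 × 0.02244 = 0.02877.
Point estimate p̂₁ − p̂₂ = 0.6725 − 0.8551 = -0.1826.
-0.1826 ± 0.02877 → (-0.211, -0.154).

(-0.211, -0.154)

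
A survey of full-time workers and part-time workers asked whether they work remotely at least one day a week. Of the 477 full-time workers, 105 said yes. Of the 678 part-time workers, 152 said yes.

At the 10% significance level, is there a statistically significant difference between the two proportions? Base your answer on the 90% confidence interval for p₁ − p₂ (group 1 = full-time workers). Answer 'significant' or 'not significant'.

not significant

p̂₁ = 105/477 = 0.2201 and p̂₂ = 152/678 = 0.2242.
SE₁ = √(p̂₁(1−p̂₁)/n₁) = √(0.2201·0.7799/477) = 0.01897; SE₂ = √(0.2242·0.7758/678) = 0.01602.
Independent samples: SE of the difference = √(SE₁² + SE₂²) = √(0.0003598609 + 0.0002566404) = 0.02483.
z* for 90% confidence is 1.645, so the margin of error is 1.645 × 0.02483 = 0.04085.
Point estimate p̂₁ − p̂₂ = 0.2201 − 0.2242 = -0.0041.
-0.0041 ± 0.04085 → (-0.04495, 0.03675).
The interval (-0.04495, 0.03675) contains 0, so the difference is not significant.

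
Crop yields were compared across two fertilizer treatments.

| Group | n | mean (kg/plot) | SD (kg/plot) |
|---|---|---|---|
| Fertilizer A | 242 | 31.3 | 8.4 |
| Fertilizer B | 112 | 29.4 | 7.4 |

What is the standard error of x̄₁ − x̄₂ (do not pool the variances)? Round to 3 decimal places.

0.883

Standard errors of each mean: 8.4/√242 = 0.5400 and 7.4/√112 = 0.6992.
SE(x̄₁ − x̄₂) = √(0.5400² + 0.6992²) = 0.8834 for independent samples with unequal variances.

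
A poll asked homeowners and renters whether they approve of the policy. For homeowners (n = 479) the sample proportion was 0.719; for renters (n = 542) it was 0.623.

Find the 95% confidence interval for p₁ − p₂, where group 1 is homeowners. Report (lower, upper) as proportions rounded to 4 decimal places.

SE₁ = √(p̂₁(1−p̂₁)/n₁) = √(0.7190·0.2810/479) = 0.02054; SE₂ = √(0.6230·0.3770/542) = 0.02082.
Independent samples: SE of the difference = √(SE₁² + SE₂²) = √(0.0004218916 + 0.0004334724) = 0.02925.
z* for 95% confidence is 1.960, so the margin of error is 1.960 × 0.02925 = 0.05733.
Point estimate p̂₁ − p̂₂ = 0.7190 − 0.6230 = 0.0960.
0.0960 ± 0.05733 → (0.0387, 0.1533).

(0.0387, 0.1533)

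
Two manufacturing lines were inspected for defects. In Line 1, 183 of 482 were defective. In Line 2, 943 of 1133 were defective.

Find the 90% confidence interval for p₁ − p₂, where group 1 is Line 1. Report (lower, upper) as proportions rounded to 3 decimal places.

First, p̂₁ = 183/482 = 0.3797; p̂₂ = 943/1133 = 0.8323.
The two standard errors are √(0.3797×0.6203/482) = 0.02211 and √(0.8323×0.1677/1133) = 0.01110.
Because the samples are independent, SE_diff = √(0.02211² + 0.01110²) = 0.02474.
Using z* = 1.645 for 90%, ME = 1.645 × 0.02474 = 0.04070.
p̂₁ − p̂₂ = -0.4526; interval -0.4526 ± 0.04070 gives (-0.493, -0.412).

(-0.493, -0.412)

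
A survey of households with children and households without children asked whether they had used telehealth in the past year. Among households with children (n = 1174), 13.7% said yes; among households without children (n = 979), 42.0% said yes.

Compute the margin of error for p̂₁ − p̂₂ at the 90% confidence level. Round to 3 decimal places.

0.031

The two standard errors are √(0.1370×0.8630/1174) = 0.01004 and √(0.4200×0.5800/979) = 0.01577.
Because the samples are independent, SE_diff = √(0.01004² + 0.01577²) = 0.01869.
Using z* = 1.645 for 90%, ME = 1.645 × 0.01869 = 0.03075.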